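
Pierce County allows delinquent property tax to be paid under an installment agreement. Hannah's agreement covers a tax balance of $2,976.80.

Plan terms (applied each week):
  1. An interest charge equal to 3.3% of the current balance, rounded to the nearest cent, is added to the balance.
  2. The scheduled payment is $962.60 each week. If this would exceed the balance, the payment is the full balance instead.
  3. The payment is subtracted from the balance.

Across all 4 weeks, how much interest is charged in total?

# | Opening | Interest | Payment | End bal
1 | $2,976.80 | $98.23 | $962.60 | $2,112.43
2 | $2,112.43 | $69.71 | $962.60 | $1,219.54
3 | $1,219.54 | $40.24 | $962.60 | $297.18
4 | $297.18 | $9.81 | $306.99 | $0.00
Total interest: $98.23 + $69.71 + $40.24 + $9.81 = $217.99

$217.99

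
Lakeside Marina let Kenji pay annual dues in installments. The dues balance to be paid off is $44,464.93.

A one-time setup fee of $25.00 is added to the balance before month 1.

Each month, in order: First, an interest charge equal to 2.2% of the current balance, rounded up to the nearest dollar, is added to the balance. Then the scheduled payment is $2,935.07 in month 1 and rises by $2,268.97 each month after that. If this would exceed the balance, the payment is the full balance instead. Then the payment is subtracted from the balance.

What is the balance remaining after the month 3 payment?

$31,634.81

# | Opening | Interest | Payment | End bal
1 | $44,489.93 | $979.00 | $2,935.07 | $42,533.86
2 | $42,533.86 | $936.00 | $5,204.04 | $38,265.82
3 | $38,265.82 | $842.00 | $7,473.01 | $31,634.81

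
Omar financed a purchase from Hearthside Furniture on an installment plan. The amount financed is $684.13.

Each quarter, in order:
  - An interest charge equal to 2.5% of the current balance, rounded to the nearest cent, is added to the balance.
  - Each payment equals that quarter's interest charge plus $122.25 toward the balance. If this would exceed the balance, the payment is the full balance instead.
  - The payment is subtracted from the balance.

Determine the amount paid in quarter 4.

$130.18

Quarter 1: opening $684.13; interest $17.10 → $701.23; payment $139.35; balance $561.88
Quarter 2: opening $561.88; interest $14.05 → $575.93; payment $136.30; balance $439.63
Quarter 3: opening $439.63; interest $10.99 → $450.62; payment $133.24; balance $317.38
Quarter 4: opening $317.38; interest $7.93 → $325.31; payment $130.18; balance $195.13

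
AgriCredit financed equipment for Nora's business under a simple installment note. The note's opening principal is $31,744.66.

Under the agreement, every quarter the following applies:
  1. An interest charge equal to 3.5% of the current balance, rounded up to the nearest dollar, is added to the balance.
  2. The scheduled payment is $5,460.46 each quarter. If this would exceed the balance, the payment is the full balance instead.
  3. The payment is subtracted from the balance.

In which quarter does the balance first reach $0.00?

7

# | Opening | Interest | Payment | End bal
1 | $31,744.66 | $1,112.00 | $5,460.46 | $27,396.20
2 | $27,396.20 | $959.00 | $5,460.46 | $22,894.74
3 | $22,894.74 | $802.00 | $5,460.46 | $18,236.28
4 | $18,236.28 | $639.00 | $5,460.46 | $13,414.82
5 | $13,414.82 | $470.00 | $5,460.46 | $8,424.36
6 | $8,424.36 | $295.00 | $5,460.46 | $3,258.90
7 | $3,258.90 | $115.00 | $3,373.90 | $0.00
Balance reaches $0.00 in quarter 7.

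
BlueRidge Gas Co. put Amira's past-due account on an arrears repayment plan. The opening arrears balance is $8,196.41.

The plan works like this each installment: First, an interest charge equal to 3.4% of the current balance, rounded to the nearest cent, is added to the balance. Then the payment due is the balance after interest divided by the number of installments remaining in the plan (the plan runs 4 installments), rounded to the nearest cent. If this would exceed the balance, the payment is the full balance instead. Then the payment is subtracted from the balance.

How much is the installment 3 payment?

$2,265.30

Installment 1: opening $8,196.41; interest $278.68 → $8,475.09; payment $2,118.77; balance $6,356.32
Installment 2: opening $6,356.32; interest $216.11 → $6,572.43; payment $2,190.81; balance $4,381.62
Installment 3: opening $4,381.62; interest $148.98 → $4,530.60; payment $2,265.30; balance $2,265.30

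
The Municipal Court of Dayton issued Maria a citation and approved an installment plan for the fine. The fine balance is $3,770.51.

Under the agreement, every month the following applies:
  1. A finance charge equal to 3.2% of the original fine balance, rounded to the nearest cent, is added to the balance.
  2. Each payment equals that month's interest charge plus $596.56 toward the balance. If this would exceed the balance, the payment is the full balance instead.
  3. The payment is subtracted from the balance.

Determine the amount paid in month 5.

# | Opening | Interest | Payment | End bal
1 | $3,770.51 | $120.66 | $717.22 | $3,173.95
2 | $3,173.95 | $120.66 | $717.22 | $2,577.39
3 | $2,577.39 | $120.66 | $717.22 | $1,980.83
4 | $1,980.83 | $120.66 | $717.22 | $1,384.27
5 | $1,384.27 | $120.66 | $717.22 | $787.71

$717.22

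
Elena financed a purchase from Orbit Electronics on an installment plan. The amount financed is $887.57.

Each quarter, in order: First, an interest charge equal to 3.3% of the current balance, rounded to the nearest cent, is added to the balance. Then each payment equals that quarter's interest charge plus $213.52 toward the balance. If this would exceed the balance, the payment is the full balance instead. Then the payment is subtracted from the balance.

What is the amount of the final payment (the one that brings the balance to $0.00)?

Quarter 1: $887.57 +$29.29 interest = $916.86; pay $242.81 → $674.05
Quarter 2: $674.05 +$22.24 interest = $696.29; pay $235.76 → $460.53
Quarter 3: $460.53 +$15.20 interest = $475.73; pay $228.72 → $247.01
Quarter 4: $247.01 +$8.15 interest = $255.16; pay $221.67 → $33.49
Quarter 5: $33.49 +$1.11 interest = $34.60; pay $34.60 → $0.00

$34.60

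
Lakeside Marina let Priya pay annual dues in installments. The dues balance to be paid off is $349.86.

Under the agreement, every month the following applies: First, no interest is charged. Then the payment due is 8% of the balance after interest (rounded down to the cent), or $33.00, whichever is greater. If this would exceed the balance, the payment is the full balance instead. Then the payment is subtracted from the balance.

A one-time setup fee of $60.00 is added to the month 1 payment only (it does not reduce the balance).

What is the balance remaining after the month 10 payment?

Month 1: $349.86 − $33.00 (+ $60.00 fee) → $316.86
Month 2: $316.86 − $33.00 → $283.86
Month 3: $283.86 − $33.00 → $250.86
Month 4: $250.86 − $33.00 → $217.86
Month 5: $217.86 − $33.00 → $184.86
Month 6: $184.86 − $33.00 → $151.86
Month 7: $151.86 − $33.00 → $118.86
Month 8: $118.86 − $33.00 → $85.86
Month 9: $85.86 − $33.00 → $52.86
Month 10: $52.86 − $33.00 → $19.86

$19.86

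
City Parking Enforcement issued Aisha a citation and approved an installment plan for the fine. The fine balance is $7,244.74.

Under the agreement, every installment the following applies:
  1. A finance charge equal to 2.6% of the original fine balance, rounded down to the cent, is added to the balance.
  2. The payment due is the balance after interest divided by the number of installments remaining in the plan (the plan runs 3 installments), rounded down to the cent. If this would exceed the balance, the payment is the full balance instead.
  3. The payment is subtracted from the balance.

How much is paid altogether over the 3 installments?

Installment 1: $7,244.74 +$188.36 interest = $7,433.10; pay $2,477.70 → $4,955.40
Installment 2: $4,955.40 +$188.36 interest = $5,143.76; pay $2,571.88 → $2,571.88
Installment 3: $2,571.88 +$188.36 interest = $2,760.24; pay $2,760.24 → $0.00
Total paid: $7,809.82

$7,809.82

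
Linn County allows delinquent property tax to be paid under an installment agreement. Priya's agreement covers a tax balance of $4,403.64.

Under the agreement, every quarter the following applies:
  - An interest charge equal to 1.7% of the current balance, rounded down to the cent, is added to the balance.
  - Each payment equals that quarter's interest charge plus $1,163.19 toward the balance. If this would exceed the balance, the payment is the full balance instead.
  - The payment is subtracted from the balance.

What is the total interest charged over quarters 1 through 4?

$180.78

Quarter 1: opening $4,403.64; interest $74.86 → $4,478.50; payment $1,238.05; balance $3,240.45
Quarter 2: opening $3,240.45; interest $55.08 → $3,295.53; payment $1,218.27; balance $2,077.26
Quarter 3: opening $2,077.26; interest $35.31 → $2,112.57; payment $1,198.50; balance $914.07
Quarter 4: opening $914.07; interest $15.53 → $929.60; payment $929.60; balance $0.00
Total interest: $74.86 + $55.08 + $35.31 + $15.53 = $180.78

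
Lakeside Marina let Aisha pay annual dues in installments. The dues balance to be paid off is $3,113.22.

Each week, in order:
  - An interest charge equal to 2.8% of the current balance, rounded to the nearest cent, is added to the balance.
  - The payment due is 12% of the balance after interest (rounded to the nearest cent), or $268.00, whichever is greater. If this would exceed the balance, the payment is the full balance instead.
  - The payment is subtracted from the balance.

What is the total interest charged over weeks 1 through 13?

# | Opening | Interest | Payment | End bal
1 | $3,113.22 | $87.17 | $384.05 | $2,816.34
2 | $2,816.34 | $78.86 | $347.42 | $2,547.78
3 | $2,547.78 | $71.34 | $314.29 | $2,304.83
4 | $2,304.83 | $64.54 | $284.32 | $2,085.05
5 | $2,085.05 | $58.38 | $268.00 | $1,875.43
6 | $1,875.43 | $52.51 | $268.00 | $1,659.94
7 | $1,659.94 | $46.48 | $268.00 | $1,438.42
8 | $1,438.42 | $40.28 | $268.00 | $1,210.70
9 | $1,210.70 | $33.90 | $268.00 | $976.60
10 | $976.60 | $27.34 | $268.00 | $735.94
11 | $735.94 | $20.61 | $268.00 | $488.55
12 | $488.55 | $13.68 | $268.00 | $234.23
13 | $234.23 | $6.56 | $240.79 | $0.00
Total interest: $87.17 + $78.86 + $71.34 + $64.54 + $58.38 + $52.51 + $46.48 + $40.28 + $33.90 + $27.34 + $20.61 + $13.68 + $6.56 = $601.65

$601.65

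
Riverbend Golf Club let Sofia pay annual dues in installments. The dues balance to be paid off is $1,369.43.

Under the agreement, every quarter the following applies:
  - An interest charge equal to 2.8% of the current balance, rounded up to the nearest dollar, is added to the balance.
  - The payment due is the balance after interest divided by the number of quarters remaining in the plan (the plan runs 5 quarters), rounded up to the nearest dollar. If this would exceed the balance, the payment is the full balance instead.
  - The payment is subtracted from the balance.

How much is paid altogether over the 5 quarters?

Quarter 1: opening $1,369.43; interest $39.00 → $1,408.43; payment $282.00; balance $1,126.43
Quarter 2: opening $1,126.43; interest $32.00 → $1,158.43; payment $290.00; balance $868.43
Quarter 3: opening $868.43; interest $25.00 → $893.43; payment $298.00; balance $595.43
Quarter 4: opening $595.43; interest $17.00 → $612.43; payment $307.00; balance $305.43
Quarter 5: opening $305.43; interest $9.00 → $314.43; payment $314.43; balance $0.00
Total paid: $1,491.43

$1,491.43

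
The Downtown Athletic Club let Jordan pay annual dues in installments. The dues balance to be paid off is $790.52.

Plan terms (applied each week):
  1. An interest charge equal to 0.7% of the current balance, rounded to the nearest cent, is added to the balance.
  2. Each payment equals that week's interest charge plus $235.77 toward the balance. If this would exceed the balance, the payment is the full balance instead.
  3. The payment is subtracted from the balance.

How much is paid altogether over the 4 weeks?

# | Opening | Interest | Payment | End bal
1 | $790.52 | $5.53 | $241.30 | $554.75
2 | $554.75 | $3.88 | $239.65 | $318.98
3 | $318.98 | $2.23 | $238.00 | $83.21
4 | $83.21 | $0.58 | $83.79 | $0.00
Total paid: $802.74

$802.74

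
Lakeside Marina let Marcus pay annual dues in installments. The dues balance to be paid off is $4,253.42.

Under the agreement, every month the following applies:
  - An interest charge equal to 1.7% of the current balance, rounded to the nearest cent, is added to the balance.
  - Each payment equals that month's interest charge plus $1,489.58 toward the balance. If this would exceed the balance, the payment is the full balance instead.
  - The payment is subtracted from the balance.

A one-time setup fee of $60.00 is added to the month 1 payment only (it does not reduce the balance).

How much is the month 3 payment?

$1,295.92

Month 1: opening $4,253.42; interest $72.31 → $4,325.73; payment $1,561.89 (+ $60.00 fee); balance $2,763.84
Month 2: opening $2,763.84; interest $46.99 → $2,810.83; payment $1,536.57; balance $1,274.26
Month 3: opening $1,274.26; interest $21.66 → $1,295.92; payment $1,295.92; balance $0.00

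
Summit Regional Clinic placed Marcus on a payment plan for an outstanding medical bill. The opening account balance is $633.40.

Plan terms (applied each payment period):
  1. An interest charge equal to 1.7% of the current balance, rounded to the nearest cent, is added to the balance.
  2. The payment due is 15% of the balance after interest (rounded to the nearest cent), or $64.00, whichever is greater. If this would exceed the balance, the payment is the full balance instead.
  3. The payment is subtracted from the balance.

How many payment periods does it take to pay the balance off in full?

Payment period 1: $633.40 +$10.77 interest = $644.17; pay $96.63 → $547.54
Payment period 2: $547.54 +$9.31 interest = $556.85; pay $83.53 → $473.32
Payment period 3: $473.32 +$8.05 interest = $481.37; pay $72.21 → $409.16
Payment period 4: $409.16 +$6.96 interest = $416.12; pay $64.00 → $352.12
Payment period 5: $352.12 +$5.99 interest = $358.11; pay $64.00 → $294.11
Payment period 6: $294.11 +$5.00 interest = $299.11; pay $64.00 → $235.11
Payment period 7: $235.11 +$4.00 interest = $239.11; pay $64.00 → $175.11
Payment period 8: $175.11 +$2.98 interest = $178.09; pay $64.00 → $114.09
Payment period 9: $114.09 +$1.94 interest = $116.03; pay $64.00 → $52.03
Payment period 10: $52.03 +$0.88 interest = $52.91; pay $52.91 → $0.00
Balance reaches $0.00 in payment period 10.

10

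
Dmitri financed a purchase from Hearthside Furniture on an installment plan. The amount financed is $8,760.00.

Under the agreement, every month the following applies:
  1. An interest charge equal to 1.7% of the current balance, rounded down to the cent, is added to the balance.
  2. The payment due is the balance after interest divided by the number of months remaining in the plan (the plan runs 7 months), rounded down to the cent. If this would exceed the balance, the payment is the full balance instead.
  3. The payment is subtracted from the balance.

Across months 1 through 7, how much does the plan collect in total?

Month 1: opening $8,760.00; interest $148.92 → $8,908.92; payment $1,272.70; balance $7,636.22
Month 2: opening $7,636.22; interest $129.81 → $7,766.03; payment $1,294.33; balance $6,471.70
Month 3: opening $6,471.70; interest $110.01 → $6,581.71; payment $1,316.34; balance $5,265.37
Month 4: opening $5,265.37; interest $89.51 → $5,354.88; payment $1,338.72; balance $4,016.16
Month 5: opening $4,016.16; interest $68.27 → $4,084.43; payment $1,361.47; balance $2,722.96
Month 6: opening $2,722.96; interest $46.29 → $2,769.25; payment $1,384.62; balance $1,384.63
Month 7: opening $1,384.63; interest $23.53 → $1,408.16; payment $1,408.16; balance $0.00
Total paid: $9,376.34

$9,376.34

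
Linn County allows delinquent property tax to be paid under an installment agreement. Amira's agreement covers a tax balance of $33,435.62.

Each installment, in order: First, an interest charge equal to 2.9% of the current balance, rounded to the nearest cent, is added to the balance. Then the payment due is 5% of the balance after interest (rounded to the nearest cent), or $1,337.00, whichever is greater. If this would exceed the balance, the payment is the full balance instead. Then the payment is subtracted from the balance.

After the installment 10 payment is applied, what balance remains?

$26,643.98

# | Opening | Interest | Payment | End bal
1 | $33,435.62 | $969.63 | $1,720.26 | $32,684.99
2 | $32,684.99 | $947.86 | $1,681.64 | $31,951.21
3 | $31,951.21 | $926.59 | $1,643.89 | $31,233.91
4 | $31,233.91 | $905.78 | $1,606.98 | $30,532.71
5 | $30,532.71 | $885.45 | $1,570.91 | $29,847.25
6 | $29,847.25 | $865.57 | $1,535.64 | $29,177.18
7 | $29,177.18 | $846.14 | $1,501.17 | $28,522.15
8 | $28,522.15 | $827.14 | $1,467.46 | $27,881.83
9 | $27,881.83 | $808.57 | $1,434.52 | $27,255.88
10 | $27,255.88 | $790.42 | $1,402.32 | $26,643.98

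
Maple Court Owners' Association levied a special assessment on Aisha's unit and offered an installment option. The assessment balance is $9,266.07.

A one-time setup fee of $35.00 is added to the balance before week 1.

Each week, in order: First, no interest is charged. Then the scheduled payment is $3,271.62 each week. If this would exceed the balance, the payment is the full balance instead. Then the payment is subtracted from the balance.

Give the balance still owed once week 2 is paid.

# | Opening | Payment | End bal
1 | $9,301.07 | $3,271.62 | $6,029.45
2 | $6,029.45 | $3,271.62 | $2,757.83

$2,757.83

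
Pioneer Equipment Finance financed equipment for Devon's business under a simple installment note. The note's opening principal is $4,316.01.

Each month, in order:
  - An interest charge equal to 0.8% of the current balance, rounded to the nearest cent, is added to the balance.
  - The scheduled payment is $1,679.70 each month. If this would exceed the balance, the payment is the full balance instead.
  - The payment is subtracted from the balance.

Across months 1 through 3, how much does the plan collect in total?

Month 1: $4,316.01 +$34.53 interest = $4,350.54; pay $1,679.70 → $2,670.84
Month 2: $2,670.84 +$21.37 interest = $2,692.21; pay $1,679.70 → $1,012.51
Month 3: $1,012.51 +$8.10 interest = $1,020.61; pay $1,020.61 → $0.00
Total paid: $4,380.01

$4,380.01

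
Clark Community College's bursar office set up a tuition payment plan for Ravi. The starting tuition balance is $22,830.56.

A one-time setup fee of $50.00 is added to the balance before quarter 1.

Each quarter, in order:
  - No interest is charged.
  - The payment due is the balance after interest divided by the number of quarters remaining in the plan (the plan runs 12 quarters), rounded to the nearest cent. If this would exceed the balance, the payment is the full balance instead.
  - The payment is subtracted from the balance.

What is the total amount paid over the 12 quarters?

Quarter 1: opening $22,880.56; payment $1,906.71; balance $20,973.85
Quarter 2: opening $20,973.85; payment $1,906.71; balance $19,067.14
Quarter 3: opening $19,067.14; payment $1,906.71; balance $17,160.43
Quarter 4: opening $17,160.43; payment $1,906.71; balance $15,253.72
Quarter 5: opening $15,253.72; payment $1,906.72; balance $13,347.00
Quarter 6: opening $13,347.00; payment $1,906.71; balance $11,440.29
Quarter 7: opening $11,440.29; payment $1,906.72; balance $9,533.57
Quarter 8: opening $9,533.57; payment $1,906.71; balance $7,626.86
Quarter 9: opening $7,626.86; payment $1,906.72; balance $5,720.14
Quarter 10: opening $5,720.14; payment $1,906.71; balance $3,813.43
Quarter 11: opening $3,813.43; payment $1,906.72; balance $1,906.71
Quarter 12: opening $1,906.71; payment $1,906.71; balance $0.00
Total paid: $22,880.56

$22,880.56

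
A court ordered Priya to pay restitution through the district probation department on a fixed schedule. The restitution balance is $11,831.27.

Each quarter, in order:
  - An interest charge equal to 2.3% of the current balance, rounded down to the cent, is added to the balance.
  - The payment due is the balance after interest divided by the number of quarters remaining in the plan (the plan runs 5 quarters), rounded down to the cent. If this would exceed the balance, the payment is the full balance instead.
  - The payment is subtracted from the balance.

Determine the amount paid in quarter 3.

$2,533.30

Quarter 1: $11,831.27 +$272.11 interest = $12,103.38; pay $2,420.67 → $9,682.71
Quarter 2: $9,682.71 +$222.70 interest = $9,905.41; pay $2,476.35 → $7,429.06
Quarter 3: $7,429.06 +$170.86 interest = $7,599.92; pay $2,533.30 → $5,066.62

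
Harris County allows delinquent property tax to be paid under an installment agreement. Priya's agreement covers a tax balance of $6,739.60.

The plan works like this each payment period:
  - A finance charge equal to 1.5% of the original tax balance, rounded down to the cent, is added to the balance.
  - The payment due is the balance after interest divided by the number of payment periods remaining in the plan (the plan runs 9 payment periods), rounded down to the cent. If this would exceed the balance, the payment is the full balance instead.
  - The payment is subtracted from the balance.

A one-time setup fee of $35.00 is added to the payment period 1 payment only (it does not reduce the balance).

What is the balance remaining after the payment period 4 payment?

$4,020.03

Payment period 1: $6,739.60 +$101.09 interest = $6,840.69; pay $760.07 (+ $35.00 fee) → $6,080.62
Payment period 2: $6,080.62 +$101.09 interest = $6,181.71; pay $772.71 → $5,409.00
Payment period 3: $5,409.00 +$101.09 interest = $5,510.09; pay $787.15 → $4,722.94
Payment period 4: $4,722.94 +$101.09 interest = $4,824.03; pay $804.00 → $4,020.03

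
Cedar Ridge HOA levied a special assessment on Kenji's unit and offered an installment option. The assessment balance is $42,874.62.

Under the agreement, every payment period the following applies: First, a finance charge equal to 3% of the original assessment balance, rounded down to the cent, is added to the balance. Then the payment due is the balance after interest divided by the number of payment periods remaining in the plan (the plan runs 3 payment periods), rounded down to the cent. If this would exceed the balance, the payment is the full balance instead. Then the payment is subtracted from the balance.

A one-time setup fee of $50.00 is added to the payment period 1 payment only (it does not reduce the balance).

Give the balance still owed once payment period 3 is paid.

# | Opening | Interest | Payment | Fee | End bal
1 | $42,874.62 | $1,286.23 | $14,720.28 | $50.00 | $29,440.57
2 | $29,440.57 | $1,286.23 | $15,363.40 | — | $15,363.40
3 | $15,363.40 | $1,286.23 | $16,649.63 | — | $0.00

$0.00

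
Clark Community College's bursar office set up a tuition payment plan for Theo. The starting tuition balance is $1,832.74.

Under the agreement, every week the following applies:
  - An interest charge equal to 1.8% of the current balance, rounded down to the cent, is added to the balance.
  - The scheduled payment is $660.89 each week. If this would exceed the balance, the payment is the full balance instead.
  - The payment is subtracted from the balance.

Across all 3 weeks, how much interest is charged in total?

# | Opening | Interest | Payment | End bal
1 | $1,832.74 | $32.98 | $660.89 | $1,204.83
2 | $1,204.83 | $21.68 | $660.89 | $565.62
3 | $565.62 | $10.18 | $575.80 | $0.00
Total interest: $32.98 + $21.68 + $10.18 = $64.84

$64.84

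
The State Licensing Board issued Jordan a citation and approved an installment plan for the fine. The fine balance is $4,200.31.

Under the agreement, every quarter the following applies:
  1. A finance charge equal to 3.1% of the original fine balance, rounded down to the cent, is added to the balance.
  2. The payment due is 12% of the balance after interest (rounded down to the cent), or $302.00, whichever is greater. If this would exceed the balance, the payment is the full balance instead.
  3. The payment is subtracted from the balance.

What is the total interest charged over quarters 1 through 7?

$911.40

Quarter 1: $4,200.31 +$130.20 interest = $4,330.51; pay $519.66 → $3,810.85
Quarter 2: $3,810.85 +$130.20 interest = $3,941.05; pay $472.92 → $3,468.13
Quarter 3: $3,468.13 +$130.20 interest = $3,598.33; pay $431.79 → $3,166.54
Quarter 4: $3,166.54 +$130.20 interest = $3,296.74; pay $395.60 → $2,901.14
Quarter 5: $2,901.14 +$130.20 interest = $3,031.34; pay $363.76 → $2,667.58
Quarter 6: $2,667.58 +$130.20 interest = $2,797.78; pay $335.73 → $2,462.05
Quarter 7: $2,462.05 +$130.20 interest = $2,592.25; pay $311.07 → $2,281.18
Total interest: $130.20 + $130.20 + $130.20 + $130.20 + $130.20 + $130.20 + $130.20 = $911.40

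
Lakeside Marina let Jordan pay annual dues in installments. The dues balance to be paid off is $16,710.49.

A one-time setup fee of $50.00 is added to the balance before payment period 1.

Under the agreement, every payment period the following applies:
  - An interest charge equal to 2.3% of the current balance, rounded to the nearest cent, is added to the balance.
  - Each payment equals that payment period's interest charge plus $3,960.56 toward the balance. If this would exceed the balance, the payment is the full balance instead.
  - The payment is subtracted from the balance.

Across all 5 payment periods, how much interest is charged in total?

Payment period 1: $16,760.49 +$385.49 interest = $17,145.98; pay $4,346.05 → $12,799.93
Payment period 2: $12,799.93 +$294.40 interest = $13,094.33; pay $4,254.96 → $8,839.37
Payment period 3: $8,839.37 +$203.31 interest = $9,042.68; pay $4,163.87 → $4,878.81
Payment period 4: $4,878.81 +$112.21 interest = $4,991.02; pay $4,072.77 → $918.25
Payment period 5: $918.25 +$21.12 interest = $939.37; pay $939.37 → $0.00
Total interest: $385.49 + $294.40 + $203.31 + $112.21 + $21.12 = $1,016.53

$1,016.53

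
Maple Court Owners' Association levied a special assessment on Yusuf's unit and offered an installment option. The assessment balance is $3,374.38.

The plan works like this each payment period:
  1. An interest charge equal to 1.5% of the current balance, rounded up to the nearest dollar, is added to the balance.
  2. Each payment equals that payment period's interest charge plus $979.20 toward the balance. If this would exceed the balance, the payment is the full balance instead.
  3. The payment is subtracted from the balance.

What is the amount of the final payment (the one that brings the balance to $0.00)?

$443.78

# | Opening | Interest | Payment | End bal
1 | $3,374.38 | $51.00 | $1,030.20 | $2,395.18
2 | $2,395.18 | $36.00 | $1,015.20 | $1,415.98
3 | $1,415.98 | $22.00 | $1,001.20 | $436.78
4 | $436.78 | $7.00 | $443.78 | $0.00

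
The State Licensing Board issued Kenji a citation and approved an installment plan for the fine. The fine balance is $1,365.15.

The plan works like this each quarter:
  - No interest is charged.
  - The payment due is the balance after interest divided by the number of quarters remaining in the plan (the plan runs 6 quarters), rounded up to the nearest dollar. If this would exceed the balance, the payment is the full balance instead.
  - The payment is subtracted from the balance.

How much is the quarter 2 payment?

Quarter 1: $1,365.15 − $228.00 → $1,137.15
Quarter 2: $1,137.15 − $228.00 → $909.15

$228.00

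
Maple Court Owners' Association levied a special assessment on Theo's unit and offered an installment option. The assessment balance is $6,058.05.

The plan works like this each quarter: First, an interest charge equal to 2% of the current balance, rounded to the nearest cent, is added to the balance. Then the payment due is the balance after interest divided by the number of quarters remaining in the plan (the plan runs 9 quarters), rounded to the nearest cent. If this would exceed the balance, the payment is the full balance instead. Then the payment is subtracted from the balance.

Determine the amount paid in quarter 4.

Quarter 1: opening $6,058.05; interest $121.16 → $6,179.21; payment $686.58; balance $5,492.63
Quarter 2: opening $5,492.63; interest $109.85 → $5,602.48; payment $700.31; balance $4,902.17
Quarter 3: opening $4,902.17; interest $98.04 → $5,000.21; payment $714.32; balance $4,285.89
Quarter 4: opening $4,285.89; interest $85.72 → $4,371.61; payment $728.60; balance $3,643.01

$728.60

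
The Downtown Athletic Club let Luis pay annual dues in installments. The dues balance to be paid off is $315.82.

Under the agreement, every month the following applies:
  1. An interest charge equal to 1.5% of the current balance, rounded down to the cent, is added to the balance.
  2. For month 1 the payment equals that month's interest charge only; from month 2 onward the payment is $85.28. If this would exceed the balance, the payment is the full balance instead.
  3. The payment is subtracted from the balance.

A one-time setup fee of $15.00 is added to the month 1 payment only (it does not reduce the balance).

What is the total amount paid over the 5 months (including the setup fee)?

# | Opening | Interest | Payment | Fee | End bal
1 | $315.82 | $4.73 | $4.73 | $15.00 | $315.82
2 | $315.82 | $4.73 | $85.28 | — | $235.27
3 | $235.27 | $3.52 | $85.28 | — | $153.51
4 | $153.51 | $2.30 | $85.28 | — | $70.53
5 | $70.53 | $1.05 | $71.58 | — | $0.00
Total paid: $347.15

$347.15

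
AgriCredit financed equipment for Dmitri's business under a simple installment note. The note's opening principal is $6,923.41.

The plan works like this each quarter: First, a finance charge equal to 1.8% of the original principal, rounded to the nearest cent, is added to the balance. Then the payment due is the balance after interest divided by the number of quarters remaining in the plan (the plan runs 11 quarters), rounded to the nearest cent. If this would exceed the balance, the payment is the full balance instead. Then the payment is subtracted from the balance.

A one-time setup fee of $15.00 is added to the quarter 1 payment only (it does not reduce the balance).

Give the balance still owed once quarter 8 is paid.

Quarter 1: $6,923.41 +$124.62 interest = $7,048.03; pay $640.73 (+ $15.00 fee) → $6,407.30
Quarter 2: $6,407.30 +$124.62 interest = $6,531.92; pay $653.19 → $5,878.73
Quarter 3: $5,878.73 +$124.62 interest = $6,003.35; pay $667.04 → $5,336.31
Quarter 4: $5,336.31 +$124.62 interest = $5,460.93; pay $682.62 → $4,778.31
Quarter 5: $4,778.31 +$124.62 interest = $4,902.93; pay $700.42 → $4,202.51
Quarter 6: $4,202.51 +$124.62 interest = $4,327.13; pay $721.19 → $3,605.94
Quarter 7: $3,605.94 +$124.62 interest = $3,730.56; pay $746.11 → $2,984.45
Quarter 8: $2,984.45 +$124.62 interest = $3,109.07; pay $777.27 → $2,331.80

$2,331.80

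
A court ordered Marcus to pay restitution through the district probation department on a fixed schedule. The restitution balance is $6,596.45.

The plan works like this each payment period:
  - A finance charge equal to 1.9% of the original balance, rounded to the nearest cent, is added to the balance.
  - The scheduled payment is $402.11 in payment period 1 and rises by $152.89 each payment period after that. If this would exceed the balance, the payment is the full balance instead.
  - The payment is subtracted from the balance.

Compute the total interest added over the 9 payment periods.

Payment period 1: opening $6,596.45; interest $125.33 → $6,721.78; payment $402.11; balance $6,319.67
Payment period 2: opening $6,319.67; interest $125.33 → $6,445.00; payment $555.00; balance $5,890.00
Payment period 3: opening $5,890.00; interest $125.33 → $6,015.33; payment $707.89; balance $5,307.44
Payment period 4: opening $5,307.44; interest $125.33 → $5,432.77; payment $860.78; balance $4,571.99
Payment period 5: opening $4,571.99; interest $125.33 → $4,697.32; payment $1,013.67; balance $3,683.65
Payment period 6: opening $3,683.65; interest $125.33 → $3,808.98; payment $1,166.56; balance $2,642.42
Payment period 7: opening $2,642.42; interest $125.33 → $2,767.75; payment $1,319.45; balance $1,448.30
Payment period 8: opening $1,448.30; interest $125.33 → $1,573.63; payment $1,472.34; balance $101.29
Payment period 9: opening $101.29; interest $125.33 → $226.62; payment $226.62; balance $0.00
Total interest: $125.33 + $125.33 + $125.33 + $125.33 + $125.33 + $125.33 + $125.33 + $125.33 + $125.33 = $1,127.97

$1,127.97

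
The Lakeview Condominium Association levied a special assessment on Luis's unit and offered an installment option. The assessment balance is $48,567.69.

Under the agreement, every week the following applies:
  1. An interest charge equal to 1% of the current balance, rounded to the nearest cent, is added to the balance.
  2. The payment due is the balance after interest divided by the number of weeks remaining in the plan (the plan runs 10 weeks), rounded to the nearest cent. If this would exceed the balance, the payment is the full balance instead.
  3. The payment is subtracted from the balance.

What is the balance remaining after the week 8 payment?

$10,518.37

# | Opening | Interest | Payment | End bal
1 | $48,567.69 | $485.68 | $4,905.34 | $44,148.03
2 | $44,148.03 | $441.48 | $4,954.39 | $39,635.12
3 | $39,635.12 | $396.35 | $5,003.93 | $35,027.54
4 | $35,027.54 | $350.28 | $5,053.97 | $30,323.85
5 | $30,323.85 | $303.24 | $5,104.52 | $25,522.57
6 | $25,522.57 | $255.23 | $5,155.56 | $20,622.24
7 | $20,622.24 | $206.22 | $5,207.12 | $15,621.34
8 | $15,621.34 | $156.21 | $5,259.18 | $10,518.37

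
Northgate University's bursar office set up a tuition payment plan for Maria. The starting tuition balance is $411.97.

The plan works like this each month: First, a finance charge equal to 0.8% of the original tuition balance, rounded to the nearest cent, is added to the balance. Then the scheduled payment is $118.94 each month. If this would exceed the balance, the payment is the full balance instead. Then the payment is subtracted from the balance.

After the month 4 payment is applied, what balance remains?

# | Opening | Interest | Payment | End bal
1 | $411.97 | $3.30 | $118.94 | $296.33
2 | $296.33 | $3.30 | $118.94 | $180.69
3 | $180.69 | $3.30 | $118.94 | $65.05
4 | $65.05 | $3.30 | $68.35 | $0.00

$0.00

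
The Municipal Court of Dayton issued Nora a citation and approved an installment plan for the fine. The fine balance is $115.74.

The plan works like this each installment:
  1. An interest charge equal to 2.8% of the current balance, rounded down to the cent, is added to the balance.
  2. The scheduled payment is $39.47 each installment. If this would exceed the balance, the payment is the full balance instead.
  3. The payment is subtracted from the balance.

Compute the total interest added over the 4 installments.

Installment 1: $115.74 +$3.24 interest = $118.98; pay $39.47 → $79.51
Installment 2: $79.51 +$2.22 interest = $81.73; pay $39.47 → $42.26
Installment 3: $42.26 +$1.18 interest = $43.44; pay $39.47 → $3.97
Installment 4: $3.97 +$0.11 interest = $4.08; pay $4.08 → $0.00
Total interest: $3.24 + $2.22 + $1.18 + $0.11 = $6.75

$6.75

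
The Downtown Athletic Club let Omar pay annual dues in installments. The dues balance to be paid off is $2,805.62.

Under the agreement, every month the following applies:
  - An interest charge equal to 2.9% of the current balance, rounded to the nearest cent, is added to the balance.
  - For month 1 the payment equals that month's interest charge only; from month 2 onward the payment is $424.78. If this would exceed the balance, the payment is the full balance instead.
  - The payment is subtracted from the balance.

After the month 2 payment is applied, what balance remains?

Month 1: opening $2,805.62; interest $81.36 → $2,886.98; payment $81.36; balance $2,805.62
Month 2: opening $2,805.62; interest $81.36 → $2,886.98; payment $424.78; balance $2,462.20

$2,462.20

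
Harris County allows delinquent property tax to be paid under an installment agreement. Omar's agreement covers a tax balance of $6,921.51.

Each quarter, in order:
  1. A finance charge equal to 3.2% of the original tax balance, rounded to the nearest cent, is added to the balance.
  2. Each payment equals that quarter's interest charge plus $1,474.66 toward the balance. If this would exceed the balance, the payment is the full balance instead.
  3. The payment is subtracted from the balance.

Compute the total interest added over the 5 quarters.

# | Opening | Interest | Payment | End bal
1 | $6,921.51 | $221.49 | $1,696.15 | $5,446.85
2 | $5,446.85 | $221.49 | $1,696.15 | $3,972.19
3 | $3,972.19 | $221.49 | $1,696.15 | $2,497.53
4 | $2,497.53 | $221.49 | $1,696.15 | $1,022.87
5 | $1,022.87 | $221.49 | $1,244.36 | $0.00
Total interest: $221.49 + $221.49 + $221.49 + $221.49 + $221.49 = $1,107.45

$1,107.45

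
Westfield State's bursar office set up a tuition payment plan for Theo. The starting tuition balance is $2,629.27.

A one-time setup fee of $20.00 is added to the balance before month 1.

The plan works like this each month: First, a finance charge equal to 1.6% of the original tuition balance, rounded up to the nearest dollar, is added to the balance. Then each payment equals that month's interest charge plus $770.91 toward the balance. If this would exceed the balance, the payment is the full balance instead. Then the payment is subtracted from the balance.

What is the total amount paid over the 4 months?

Month 1: opening $2,649.27; interest $43.00 → $2,692.27; payment $813.91; balance $1,878.36
Month 2: opening $1,878.36; interest $43.00 → $1,921.36; payment $813.91; balance $1,107.45
Month 3: opening $1,107.45; interest $43.00 → $1,150.45; payment $813.91; balance $336.54
Month 4: opening $336.54; interest $43.00 → $379.54; payment $379.54; balance $0.00
Total paid: $2,821.27

$2,821.27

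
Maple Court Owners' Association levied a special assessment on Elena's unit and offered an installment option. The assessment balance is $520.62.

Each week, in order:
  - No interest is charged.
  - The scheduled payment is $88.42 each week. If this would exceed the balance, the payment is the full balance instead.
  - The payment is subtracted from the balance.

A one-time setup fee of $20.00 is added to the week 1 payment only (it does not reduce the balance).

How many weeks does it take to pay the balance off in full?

6

# | Opening | Payment | Fee | End bal
1 | $520.62 | $88.42 | $20.00 | $432.20
2 | $432.20 | $88.42 | — | $343.78
3 | $343.78 | $88.42 | — | $255.36
4 | $255.36 | $88.42 | — | $166.94
5 | $166.94 | $88.42 | — | $78.52
6 | $78.52 | $78.52 | — | $0.00
Balance reaches $0.00 in week 6.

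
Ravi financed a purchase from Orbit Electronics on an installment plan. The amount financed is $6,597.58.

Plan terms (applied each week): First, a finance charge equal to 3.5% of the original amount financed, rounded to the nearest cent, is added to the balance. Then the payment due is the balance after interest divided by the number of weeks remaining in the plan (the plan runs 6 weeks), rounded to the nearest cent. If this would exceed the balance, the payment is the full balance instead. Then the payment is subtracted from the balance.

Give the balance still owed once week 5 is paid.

$1,434.43

# | Opening | Interest | Payment | End bal
1 | $6,597.58 | $230.92 | $1,138.08 | $5,690.42
2 | $5,690.42 | $230.92 | $1,184.27 | $4,737.07
3 | $4,737.07 | $230.92 | $1,242.00 | $3,725.99
4 | $3,725.99 | $230.92 | $1,318.97 | $2,637.94
5 | $2,637.94 | $230.92 | $1,434.43 | $1,434.43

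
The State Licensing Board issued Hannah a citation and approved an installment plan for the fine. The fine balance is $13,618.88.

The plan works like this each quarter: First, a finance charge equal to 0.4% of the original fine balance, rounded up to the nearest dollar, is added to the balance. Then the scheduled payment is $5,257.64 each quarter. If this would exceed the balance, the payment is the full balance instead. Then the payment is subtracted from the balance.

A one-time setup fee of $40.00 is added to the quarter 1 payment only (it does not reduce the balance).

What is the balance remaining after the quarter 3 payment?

$0.00

# | Opening | Interest | Payment | Fee | End bal
1 | $13,618.88 | $55.00 | $5,257.64 | $40.00 | $8,416.24
2 | $8,416.24 | $55.00 | $5,257.64 | — | $3,213.60
3 | $3,213.60 | $55.00 | $3,268.60 | — | $0.00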